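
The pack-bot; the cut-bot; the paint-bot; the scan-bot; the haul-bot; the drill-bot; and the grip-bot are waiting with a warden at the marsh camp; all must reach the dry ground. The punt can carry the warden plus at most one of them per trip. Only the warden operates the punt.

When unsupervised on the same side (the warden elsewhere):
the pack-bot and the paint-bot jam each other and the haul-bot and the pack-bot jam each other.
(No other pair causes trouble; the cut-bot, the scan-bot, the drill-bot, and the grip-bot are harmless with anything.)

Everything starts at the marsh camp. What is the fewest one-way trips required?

Counting alone: the warden can take at most 1 across per trip to the dry ground, so moving all 7 needs at least 7 loaded trips out, with a return between consecutive ones — at least 13 crossings.
The safety rule pushes this higher. Following every safe sequence of crossings, the most of the 7 that can be at the dry ground as the punt arrives there on crossing 13 is 6 — never all 7.
So no plan with fewer than 15 crossings exists, and this one achieves 15:
1. Warden goes to the dry ground with the pack-bot.  [the marsh camp: the cut-bot, the drill-bot, the grip-bot, the haul-bot, the paint-bot, the scan-bot | the dry ground: the pack-bot]
2. Warden goes back to the marsh camp alone.  [the marsh camp: the cut-bot, the drill-bot, the grip-bot, the haul-bot, the paint-bot, the scan-bot | the dry ground: the pack-bot]
3. Warden goes to the dry ground with the cut-bot.  [the marsh camp: the drill-bot, the grip-bot, the haul-bot, the paint-bot, the scan-bot | the dry ground: the cut-bot, the pack-bot]
4. Warden goes back to the marsh camp alone.  [the marsh camp: the drill-bot, the grip-bot, the haul-bot, the paint-bot, the scan-bot | the dry ground: the cut-bot, the pack-bot]
5. Warden goes to the dry ground with the paint-bot.  [the marsh camp: the drill-bot, the grip-bot, the haul-bot, the scan-bot | the dry ground: the cut-bot, the pack-bot, the paint-bot]
6. Warden goes back to the marsh camp with the pack-bot.  [the marsh camp: the drill-bot, the grip-bot, the haul-bot, the pack-bot, the scan-bot | the dry ground: the cut-bot, the paint-bot]
7. Warden goes to the dry ground with the haul-bot.  [the marsh camp: the drill-bot, the grip-bot, the pack-bot, the scan-bot | the dry ground: the cut-bot, the haul-bot, the paint-bot]
8. Warden goes back to the marsh camp alone.  [the marsh camp: the drill-bot, the grip-bot, the pack-bot, the scan-bot | the dry ground: the cut-bot, the haul-bot, the paint-bot]
9. Warden goes to the dry ground with the scan-bot.  [the marsh camp: the drill-bot, the grip-bot, the pack-bot | the dry ground: the cut-bot, the haul-bot, the paint-bot, the scan-bot]
10. Warden goes back to the marsh camp alone.  [the marsh camp: the drill-bot, the grip-bot, the pack-bot | the dry ground: the cut-bot, the haul-bot, the paint-bot, the scan-bot]
11. Warden goes to the dry ground with the drill-bot.  [the marsh camp: the grip-bot, the pack-bot | the dry ground: the cut-bot, the drill-bot, the haul-bot, the paint-bot, the scan-bot]
12. Warden goes back to the marsh camp alone.  [the marsh camp: the grip-bot, the pack-bot | the dry ground: the cut-bot, the drill-bot, the haul-bot, the paint-bot, the scan-bot]
13. Warden goes to the dry ground with the grip-bot.  [the marsh camp: the pack-bot | the dry ground: the cut-bot, the drill-bot, the grip-bot, the haul-bot, the paint-bot, the scan-bot]
14. Warden goes back to the marsh camp alone.  [the marsh camp: the pack-bot | the dry ground: the cut-bot, the drill-bot, the grip-bot, the haul-bot, the paint-bot, the scan-bot]
15. Warden goes to the dry ground with the pack-bot.  [the marsh camp: — | the dry ground: the cut-bot, the drill-bot, the grip-bot, the haul-bot, the pack-bot, the paint-bot, the scan-bot]

15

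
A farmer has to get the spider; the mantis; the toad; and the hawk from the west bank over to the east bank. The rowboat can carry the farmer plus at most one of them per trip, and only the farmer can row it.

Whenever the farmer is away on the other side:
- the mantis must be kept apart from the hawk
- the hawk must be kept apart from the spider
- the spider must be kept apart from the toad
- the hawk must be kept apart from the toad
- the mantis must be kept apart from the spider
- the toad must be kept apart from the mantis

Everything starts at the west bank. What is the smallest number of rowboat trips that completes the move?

impossible

Whatever the first load, the items left behind include a forbidden pair without the farmer. No opening move is safe, so no plan exists.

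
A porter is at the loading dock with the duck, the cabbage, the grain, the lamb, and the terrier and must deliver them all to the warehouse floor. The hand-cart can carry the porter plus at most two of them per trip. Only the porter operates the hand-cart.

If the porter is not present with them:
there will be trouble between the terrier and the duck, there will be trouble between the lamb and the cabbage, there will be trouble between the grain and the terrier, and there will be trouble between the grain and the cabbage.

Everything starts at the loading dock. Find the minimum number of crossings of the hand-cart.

7

Counting alone: the porter can take at most 2 across per trip to the warehouse floor, so moving all 5 needs at least 3 loaded trips out, with a return between consecutive ones — at least 5 crossings.
The safety rule pushes this higher. Following every safe sequence of crossings, the most of the 5 that can be at the warehouse floor as the hand-cart arrives there on crossing 5 is 4 — never all 5.
So no plan with fewer than 7 crossings exists, and this one achieves 7:
1. Porter goes to the warehouse floor with the cabbage and the terrier.  [the loading dock: the duck, the grain, the lamb | the warehouse floor: the cabbage, the terrier]
2. Porter goes back to the loading dock alone.  [the loading dock: the duck, the grain, the lamb | the warehouse floor: the cabbage, the terrier]
3. Porter goes to the warehouse floor with the duck.  [the loading dock: the grain, the lamb | the warehouse floor: the cabbage, the duck, the terrier]
4. Porter goes back to the loading dock with the terrier.  [the loading dock: the grain, the lamb, the terrier | the warehouse floor: the cabbage, the duck]
5. Porter goes to the warehouse floor with the grain and the lamb.  [the loading dock: the terrier | the warehouse floor: the cabbage, the duck, the grain, the lamb]
6. Porter goes back to the loading dock with the cabbage.  [the loading dock: the cabbage, the terrier | the warehouse floor: the duck, the grain, the lamb]
7. Porter goes to the warehouse floor with the cabbage and the terrier.  [the loading dock: — | the warehouse floor: the cabbage, the duck, the grain, the lamb, the terrier]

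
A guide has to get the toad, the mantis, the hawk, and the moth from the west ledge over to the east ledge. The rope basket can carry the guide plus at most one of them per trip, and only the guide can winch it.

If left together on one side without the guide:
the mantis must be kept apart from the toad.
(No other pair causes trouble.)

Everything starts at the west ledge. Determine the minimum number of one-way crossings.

Counting alone: the guide can take at most 1 across per trip to the east ledge, so moving all 4 needs at least 4 loaded trips out, with a return between consecutive ones — at least 7 crossings.
The plan below uses exactly 7 crossings, so it is optimal:
1. Guide goes to the east ledge with the toad.
2. Guide goes back to the west ledge alone.
3. Guide goes to the east ledge with the hawk.
4. Guide goes back to the west ledge alone.
5. Guide goes to the east ledge with the moth.
6. Guide goes back to the west ledge alone.
7. Guide goes to the east ledge with the mantis.

7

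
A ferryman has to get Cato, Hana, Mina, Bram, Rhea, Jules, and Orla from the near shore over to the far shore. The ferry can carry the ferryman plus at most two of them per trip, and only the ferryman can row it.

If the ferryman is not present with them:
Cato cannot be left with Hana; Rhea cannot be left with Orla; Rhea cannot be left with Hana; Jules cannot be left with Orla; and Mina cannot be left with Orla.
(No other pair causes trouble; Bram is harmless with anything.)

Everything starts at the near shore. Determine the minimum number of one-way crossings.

Counting alone: the ferryman can take at most 2 across per trip to the far shore, so moving all 7 needs at least 4 loaded trips out, with a return between consecutive ones — at least 7 crossings.
The safety rule pushes this higher. Following every safe sequence of crossings, the most of the 7 that can be at the far shore as the ferry arrives there on crossing 7 is 6 — never all 7.
So no plan with fewer than 9 crossings exists, and this one achieves 9:
1. Ferryman goes to the far shore with Hana and Orla.
2. Ferryman goes back to the near shore alone.
3. Ferryman goes to the far shore with Cato.
4. Ferryman goes back to the near shore with Hana.
5. Ferryman goes to the far shore with Mina and Rhea.
6. Ferryman goes back to the near shore with Orla.
7. Ferryman goes to the far shore with Bram and Jules.
8. Ferryman goes back to the near shore alone.
9. Ferryman goes to the far shore with Hana and Orla.

9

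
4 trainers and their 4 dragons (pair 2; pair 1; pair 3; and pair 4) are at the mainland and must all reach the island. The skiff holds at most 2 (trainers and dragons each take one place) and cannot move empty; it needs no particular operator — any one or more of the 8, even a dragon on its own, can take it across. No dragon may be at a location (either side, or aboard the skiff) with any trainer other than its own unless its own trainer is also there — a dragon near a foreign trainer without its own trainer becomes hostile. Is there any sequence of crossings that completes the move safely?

Following every safe sequence of crossings from the start, the most of the 8 that can be at the island as the skiff arrives there on crossings 1, 3, 5 is 2, 3, 4 respectively; the best ever achieved is 4 of 8.
From crossing 7 on, no configuration arises that was not already reachable earlier: only 44 distinct safe configurations (who is on which side, and where the skiff is) can ever be reached, none of them has everyone across, and every continuation just revisits them. So no valid plan exists.

No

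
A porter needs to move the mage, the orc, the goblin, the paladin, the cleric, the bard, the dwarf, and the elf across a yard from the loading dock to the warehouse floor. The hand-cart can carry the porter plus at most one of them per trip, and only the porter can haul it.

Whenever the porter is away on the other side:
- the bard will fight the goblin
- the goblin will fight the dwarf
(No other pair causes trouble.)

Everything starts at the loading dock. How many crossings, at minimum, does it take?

Counting alone: the porter can take at most 1 across per trip to the warehouse floor, so moving all 8 needs at least 8 loaded trips out, with a return between consecutive ones — at least 15 crossings.
The safety rule pushes this higher. Following every safe sequence of crossings, the most of the 8 that can be at the warehouse floor as the hand-cart arrives there on crossing 15 is 7 — never all 8.
So no plan with fewer than 17 crossings exists, and this one achieves 17:
1. Porter goes to the warehouse floor with the goblin.  [the loading dock: the bard, the cleric, the dwarf, the elf, the mage, the orc, the paladin | the warehouse floor: the goblin]
2. Porter goes back to the loading dock alone.  [the loading dock: the bard, the cleric, the dwarf, the elf, the mage, the orc, the paladin | the warehouse floor: the goblin]
3. Porter goes to the warehouse floor with the mage.  [the loading dock: the bard, the cleric, the dwarf, the elf, the orc, the paladin | the warehouse floor: the goblin, the mage]
4. Porter goes back to the loading dock alone.  [the loading dock: the bard, the cleric, the dwarf, the elf, the orc, the paladin | the warehouse floor: the goblin, the mage]
5. Porter goes to the warehouse floor with the orc.  [the loading dock: the bard, the cleric, the dwarf, the elf, the paladin | the warehouse floor: the goblin, the mage, the orc]
6. Porter goes back to the loading dock alone.  [the loading dock: the bard, the cleric, the dwarf, the elf, the paladin | the warehouse floor: the goblin, the mage, the orc]
7. Porter goes to the warehouse floor with the paladin.  [the loading dock: the bard, the cleric, the dwarf, the elf | the warehouse floor: the goblin, the mage, the orc, the paladin]
8. Porter goes back to the loading dock alone.  [the loading dock: the bard, the cleric, the dwarf, the elf | the warehouse floor: the goblin, the mage, the orc, the paladin]
9. Porter goes to the warehouse floor with the cleric.  [the loading dock: the bard, the dwarf, the elf | the warehouse floor: the cleric, the goblin, the mage, the orc, the paladin]
10. Porter goes back to the loading dock alone.  [the loading dock: the bard, the dwarf, the elf | the warehouse floor: the cleric, the goblin, the mage, the orc, the paladin]
11. Porter goes to the warehouse floor with the bard.  [the loading dock: the dwarf, the elf | the warehouse floor: the bard, the cleric, the goblin, the mage, the orc, the paladin]
12. Porter goes back to the loading dock with the goblin.  [the loading dock: the dwarf, the elf, the goblin | the warehouse floor: the bard, the cleric, the mage, the orc, the paladin]
13. Porter goes to the warehouse floor with the dwarf.  [the loading dock: the elf, the goblin | the warehouse floor: the bard, the cleric, the dwarf, the mage, the orc, the paladin]
14. Porter goes back to the loading dock alone.  [the loading dock: the elf, the goblin | the warehouse floor: the bard, the cleric, the dwarf, the mage, the orc, the paladin]
15. Porter goes to the warehouse floor with the elf.  [the loading dock: the goblin | the warehouse floor: the bard, the cleric, the dwarf, the elf, the mage, the orc, the paladin]
16. Porter goes back to the loading dock alone.  [the loading dock: the goblin | the warehouse floor: the bard, the cleric, the dwarf, the elf, the mage, the orc, the paladin]
17. Porter goes to the warehouse floor with the goblin.  [the loading dock: — | the warehouse floor: the bard, the cleric, the dwarf, the elf, the goblin, the mage, the orc, the paladin]

17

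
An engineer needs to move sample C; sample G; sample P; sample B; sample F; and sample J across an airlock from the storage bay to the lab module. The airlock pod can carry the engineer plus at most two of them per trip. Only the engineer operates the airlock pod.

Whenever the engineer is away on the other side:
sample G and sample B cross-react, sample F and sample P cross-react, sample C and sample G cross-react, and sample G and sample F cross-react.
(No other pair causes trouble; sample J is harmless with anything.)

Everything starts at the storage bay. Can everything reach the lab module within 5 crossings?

Counting alone: the engineer can take at most 2 across per trip to the lab module, so moving all 6 needs at least 3 loaded trips out, with a return between consecutive ones — at least 5 crossings.
The safety rule pushes this higher. Following every safe sequence of crossings, the most of the 6 that can be at the lab module as the airlock pod arrives there on crossing 5 is 5 — never all 6.
So the move cannot be finished within 5 crossings. (The shortest complete plan takes 7:)
1. Engineer goes to the lab module with sample G and sample P.  [the storage bay: sample B, sample C, sample F, sample J | the lab module: sample G, sample P]
2. Engineer goes back to the storage bay alone.  [the storage bay: sample B, sample C, sample F, sample J | the lab module: sample G, sample P]
3. Engineer goes to the lab module with sample J.  [the storage bay: sample B, sample C, sample F | the lab module: sample G, sample J, sample P]
4. Engineer goes back to the storage bay alone.  [the storage bay: sample B, sample C, sample F | the lab module: sample G, sample J, sample P]
5. Engineer goes to the lab module with sample B and sample C.  [the storage bay: sample F | the lab module: sample B, sample C, sample G, sample J, sample P]
6. Engineer goes back to the storage bay with sample G.  [the storage bay: sample F, sample G | the lab module: sample B, sample C, sample J, sample P]
7. Engineer goes to the lab module with sample F and sample G.  [the storage bay: — | the lab module: sample B, sample C, sample F, sample G, sample J, sample P]

No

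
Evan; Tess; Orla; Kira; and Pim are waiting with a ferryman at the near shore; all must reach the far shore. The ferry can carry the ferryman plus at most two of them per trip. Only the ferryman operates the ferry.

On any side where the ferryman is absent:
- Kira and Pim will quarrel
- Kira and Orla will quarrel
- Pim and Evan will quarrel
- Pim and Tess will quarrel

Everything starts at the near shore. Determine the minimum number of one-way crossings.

Counting alone: the ferryman can take at most 2 across per trip to the far shore, so moving all 5 needs at least 3 loaded trips out, with a return between consecutive ones — at least 5 crossings.
The plan below uses exactly 5 crossings, so it is optimal:
1. Ferryman goes to the far shore with Orla and Pim.
2. Ferryman goes back to the near shore alone.
3. Ferryman goes to the far shore with Evan and Tess.
4. Ferryman goes back to the near shore with Pim.
5. Ferryman goes to the far shore with Kira and Pim.

5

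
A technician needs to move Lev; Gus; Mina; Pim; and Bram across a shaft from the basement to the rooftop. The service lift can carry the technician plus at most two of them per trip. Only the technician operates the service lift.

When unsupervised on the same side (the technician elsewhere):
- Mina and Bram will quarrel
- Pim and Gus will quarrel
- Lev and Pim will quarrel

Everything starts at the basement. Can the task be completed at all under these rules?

Yes

1. Technician goes to the rooftop with Mina and Pim.  [the basement: Bram, Gus, Lev | the rooftop: Mina, Pim]
2. Technician goes back to the basement alone.  [the basement: Bram, Gus, Lev | the rooftop: Mina, Pim]
3. Technician goes to the rooftop with Gus and Lev.  [the basement: Bram | the rooftop: Gus, Lev, Mina, Pim]
4. Technician goes back to the basement with Pim.  [the basement: Bram, Pim | the rooftop: Gus, Lev, Mina]
5. Technician goes to the rooftop with Bram and Pim.  [the basement: — | the rooftop: Bram, Gus, Lev, Mina, Pim]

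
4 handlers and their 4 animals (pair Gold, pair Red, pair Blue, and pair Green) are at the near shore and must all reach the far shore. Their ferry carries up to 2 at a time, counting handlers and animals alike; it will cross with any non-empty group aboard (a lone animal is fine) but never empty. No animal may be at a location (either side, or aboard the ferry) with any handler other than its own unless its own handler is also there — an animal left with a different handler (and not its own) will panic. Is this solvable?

No

Following every safe sequence of crossings from the start, the most of the 8 that can be at the far shore as the ferry arrives there on crossings 1, 3, 5 is 2, 3, 4 respectively; the best ever achieved is 4 of 8.
From crossing 7 on, no configuration arises that was not already reachable earlier: only 44 distinct safe configurations (who is on which side, and where the ferry is) can ever be reached, none of them has everyone across, and every continuation just revisits them. So no valid plan exists.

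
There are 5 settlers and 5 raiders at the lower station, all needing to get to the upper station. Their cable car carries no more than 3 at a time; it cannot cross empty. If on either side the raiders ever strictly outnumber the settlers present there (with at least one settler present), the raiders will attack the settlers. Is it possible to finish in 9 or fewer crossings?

Counting alone: each trip to the upper station takes at most 3 across and each return brings at least 1 back, so after t trips out (and t−1 returns) at most 3t − (t−1) of the 10 are across; that first reaches 10 at t = 5, so at least 9 crossings are needed.
The safety rule pushes this higher. Following every safe sequence of crossings, the most of the 10 that can be at the upper station as the cable car arrives there on crossing 9 is 9 — never all 10.
So the move cannot be finished within 9 crossings. (The shortest complete plan takes 11:)
1. 2 raiders → the upper station.  (the lower station: 5S 3R; the upper station: 0S 2R)
2. 1 raider ← the lower station.  (the lower station: 5S 4R; the upper station: 0S 1R)
3. 3 raiders → the upper station.  (the lower station: 5S 1R; the upper station: 0S 4R)
4. 1 raider ← the lower station.  (the lower station: 5S 2R; the upper station: 0S 3R)
5. 3 settlers → the upper station.  (the lower station: 2S 2R; the upper station: 3S 3R)
6. 1 settler and 1 raider ← the lower station.  (the lower station: 3S 3R; the upper station: 2S 2R)
7. 3 settlers → the upper station.  (the lower station: 0S 3R; the upper station: 5S 2R)
8. 1 raider ← the lower station.  (the lower station: 0S 4R; the upper station: 5S 1R)
9. 2 raiders → the upper station.  (the lower station: 0S 2R; the upper station: 5S 3R)
10. 1 raider ← the lower station.  (the lower station: 0S 3R; the upper station: 5S 2R)
11. 3 raiders → the upper station.  (the lower station: 0S 0R; the upper station: 5S 5R)

No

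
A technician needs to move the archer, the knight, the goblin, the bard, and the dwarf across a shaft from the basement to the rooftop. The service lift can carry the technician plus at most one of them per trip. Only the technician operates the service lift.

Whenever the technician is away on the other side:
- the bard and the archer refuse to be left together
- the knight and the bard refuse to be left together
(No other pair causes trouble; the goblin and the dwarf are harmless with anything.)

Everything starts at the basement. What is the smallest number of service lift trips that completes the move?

11

Counting alone: the technician can take at most 1 across per trip to the rooftop, so moving all 5 needs at least 5 loaded trips out, with a return between consecutive ones — at least 9 crossings.
The safety rule pushes this higher. Following every safe sequence of crossings, the most of the 5 that can be at the rooftop as the service lift arrives there on crossing 9 is 4 — never all 5.
So no plan with fewer than 11 crossings exists, and this one achieves 11:
1. Technician goes to the rooftop with the bard.  [the basement: the archer, the dwarf, the goblin, the knight | the rooftop: the bard]
2. Technician goes back to the basement alone.  [the basement: the archer, the dwarf, the goblin, the knight | the rooftop: the bard]
3. Technician goes to the rooftop with the archer.  [the basement: the dwarf, the goblin, the knight | the rooftop: the archer, the bard]
4. Technician goes back to the basement with the bard.  [the basement: the bard, the dwarf, the goblin, the knight | the rooftop: the archer]
5. Technician goes to the rooftop with the knight.  [the basement: the bard, the dwarf, the goblin | the rooftop: the archer, the knight]
6. Technician goes back to the basement alone.  [the basement: the bard, the dwarf, the goblin | the rooftop: the archer, the knight]
7. Technician goes to the rooftop with the goblin.  [the basement: the bard, the dwarf | the rooftop: the archer, the goblin, the knight]
8. Technician goes back to the basement alone.  [the basement: the bard, the dwarf | the rooftop: the archer, the goblin, the knight]
9. Technician goes to the rooftop with the dwarf.  [the basement: the bard | the rooftop: the archer, the dwarf, the goblin, the knight]
10. Technician goes back to the basement alone.  [the basement: the bard | the rooftop: the archer, the dwarf, the goblin, the knight]
11. Technician goes to the rooftop with the bard.  [the basement: — | the rooftop: the archer, the bard, the dwarf, the goblin, the knight]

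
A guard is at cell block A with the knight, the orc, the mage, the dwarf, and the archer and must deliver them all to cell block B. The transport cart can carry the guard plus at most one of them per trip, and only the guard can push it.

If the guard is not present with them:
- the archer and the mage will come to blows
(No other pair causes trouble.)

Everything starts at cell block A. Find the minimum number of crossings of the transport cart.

Counting alone: the guard can take at most 1 across per trip to cell block B, so moving all 5 needs at least 5 loaded trips out, with a return between consecutive ones — at least 9 crossings.
The plan below uses exactly 9 crossings, so it is optimal:
1. Guard goes to cell block B with the mage.  [cell block A: the archer, the dwarf, the knight, the orc | cell block B: the mage]
2. Guard goes back to cell block A alone.  [cell block A: the archer, the dwarf, the knight, the orc | cell block B: the mage]
3. Guard goes to cell block B with the knight.  [cell block A: the archer, the dwarf, the orc | cell block B: the knight, the mage]
4. Guard goes back to cell block A alone.  [cell block A: the archer, the dwarf, the orc | cell block B: the knight, the mage]
5. Guard goes to cell block B with the orc.  [cell block A: the archer, the dwarf | cell block B: the knight, the mage, the orc]
6. Guard goes back to cell block A alone.  [cell block A: the archer, the dwarf | cell block B: the knight, the mage, the orc]
7. Guard goes to cell block B with the dwarf.  [cell block A: the archer | cell block B: the dwarf, the knight, the mage, the orc]
8. Guard goes back to cell block A alone.  [cell block A: the archer | cell block B: the dwarf, the knight, the mage, the orc]
9. Guard goes to cell block B with the archer.  [cell block A: — | cell block B: the archer, the dwarf, the knight, the mage, the orc]

9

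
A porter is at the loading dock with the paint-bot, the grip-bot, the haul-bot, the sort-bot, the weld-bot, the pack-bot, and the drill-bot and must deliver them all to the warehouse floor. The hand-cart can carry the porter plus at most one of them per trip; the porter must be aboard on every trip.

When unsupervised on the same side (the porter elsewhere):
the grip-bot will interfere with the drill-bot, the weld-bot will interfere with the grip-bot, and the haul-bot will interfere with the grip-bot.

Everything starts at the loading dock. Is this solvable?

Following every safe sequence of crossings from the start, the most of the 7 that can be at the warehouse floor as the hand-cart arrives there on crossings 1, 3, 5, 7, 9 is 1, 2, 3, 4, 5 respectively; the best ever achieved is 5 of 7.
From crossing 11 on, no configuration arises that was not already reachable earlier: only 72 distinct safe configurations (who is on which side, and where the hand-cart is) can ever be reached, none of them has everyone across, and every continuation just revisits them. So no valid plan exists.

No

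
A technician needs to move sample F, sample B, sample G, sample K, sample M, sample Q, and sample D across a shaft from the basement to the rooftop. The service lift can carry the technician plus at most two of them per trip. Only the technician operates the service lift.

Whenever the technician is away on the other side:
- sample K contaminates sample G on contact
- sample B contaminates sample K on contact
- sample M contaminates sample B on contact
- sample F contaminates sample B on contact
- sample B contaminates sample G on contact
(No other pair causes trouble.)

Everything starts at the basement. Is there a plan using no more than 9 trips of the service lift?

No

Counting alone: the technician can take at most 2 across per trip to the rooftop, so moving all 7 needs at least 4 loaded trips out, with a return between consecutive ones — at least 7 crossings.
The safety rule pushes this higher. Following every safe sequence of crossings, the most of the 7 that can be at the rooftop as the service lift arrives there on crossings 7, 9 is 5, 6 respectively — never all 7.
So the move cannot be finished within 9 crossings. (The shortest complete plan takes 11:)
1. Technician goes to the rooftop with sample B and sample G.  [the basement: sample D, sample F, sample K, sample M, sample Q | the rooftop: sample B, sample G]
2. Technician goes back to the basement with sample B.  [the basement: sample B, sample D, sample F, sample K, sample M, sample Q | the rooftop: sample G]
3. Technician goes to the rooftop with sample B and sample F.  [the basement: sample D, sample K, sample M, sample Q | the rooftop: sample B, sample F, sample G]
4. Technician goes back to the basement with sample B.  [the basement: sample B, sample D, sample K, sample M, sample Q | the rooftop: sample F, sample G]
5. Technician goes to the rooftop with sample B and sample M.  [the basement: sample D, sample K, sample Q | the rooftop: sample B, sample F, sample G, sample M]
6. Technician goes back to the basement with sample B.  [the basement: sample B, sample D, sample K, sample Q | the rooftop: sample F, sample G, sample M]
7. Technician goes to the rooftop with sample B and sample Q.  [the basement: sample D, sample K | the rooftop: sample B, sample F, sample G, sample M, sample Q]
8. Technician goes back to the basement with sample B.  [the basement: sample B, sample D, sample K | the rooftop: sample F, sample G, sample M, sample Q]
9. Technician goes to the rooftop with sample B and sample D.  [the basement: sample K | the rooftop: sample B, sample D, sample F, sample G, sample M, sample Q]
10. Technician goes back to the basement with sample B.  [the basement: sample B, sample K | the rooftop: sample D, sample F, sample G, sample M, sample Q]
11. Technician goes to the rooftop with sample B and sample K.  [the basement: — | the rooftop: sample B, sample D, sample F, sample G, sample K, sample M, sample Q]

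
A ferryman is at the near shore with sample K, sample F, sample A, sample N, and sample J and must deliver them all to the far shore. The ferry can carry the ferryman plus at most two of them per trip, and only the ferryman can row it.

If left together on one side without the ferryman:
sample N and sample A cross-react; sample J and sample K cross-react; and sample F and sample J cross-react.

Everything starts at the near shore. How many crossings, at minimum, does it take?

Counting alone: the ferryman can take at most 2 across per trip to the far shore, so moving all 5 needs at least 3 loaded trips out, with a return between consecutive ones — at least 5 crossings.
The plan below uses exactly 5 crossings, so it is optimal:
1. Ferryman goes to the far shore with sample A and sample J.
2. Ferryman goes back to the near shore alone.
3. Ferryman goes to the far shore with sample F and sample K.
4. Ferryman goes back to the near shore with sample J.
5. Ferryman goes to the far shore with sample J and sample N.

5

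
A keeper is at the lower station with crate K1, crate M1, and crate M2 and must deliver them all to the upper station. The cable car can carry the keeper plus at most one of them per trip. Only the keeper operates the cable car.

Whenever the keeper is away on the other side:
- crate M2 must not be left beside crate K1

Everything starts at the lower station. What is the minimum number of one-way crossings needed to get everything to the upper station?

Counting alone: the keeper can take at most 1 across per trip to the upper station, so moving all 3 needs at least 3 loaded trips out, with a return between consecutive ones — at least 5 crossings.
The plan below uses exactly 5 crossings, so it is optimal:
1. Keeper goes to the upper station with crate K1.  [the lower station: crate M1, crate M2 | the upper station: crate K1]
2. Keeper goes back to the lower station alone.  [the lower station: crate M1, crate M2 | the upper station: crate K1]
3. Keeper goes to the upper station with crate M1.  [the lower station: crate M2 | the upper station: crate K1, crate M1]
4. Keeper goes back to the lower station alone.  [the lower station: crate M2 | the upper station: crate K1, crate M1]
5. Keeper goes to the upper station with crate M2.  [the lower station: — | the upper station: crate K1, crate M1, crate M2]

5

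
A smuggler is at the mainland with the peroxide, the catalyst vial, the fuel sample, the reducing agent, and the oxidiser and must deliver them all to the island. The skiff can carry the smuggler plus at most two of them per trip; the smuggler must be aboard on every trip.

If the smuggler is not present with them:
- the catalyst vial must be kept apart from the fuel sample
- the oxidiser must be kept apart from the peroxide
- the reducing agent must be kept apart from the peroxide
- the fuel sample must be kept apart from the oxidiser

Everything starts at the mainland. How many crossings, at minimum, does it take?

Counting alone: the smuggler can take at most 2 across per trip to the island, so moving all 5 needs at least 3 loaded trips out, with a return between consecutive ones — at least 5 crossings.
The safety rule pushes this higher. Following every safe sequence of crossings, the most of the 5 that can be at the island as the skiff arrives there on crossing 5 is 4 — never all 5.
So no plan with fewer than 7 crossings exists, and this one achieves 7:
1. Smuggler goes to the island with the fuel sample and the peroxide.
2. Smuggler goes back to the mainland alone.
3. Smuggler goes to the island with the catalyst vial.
4. Smuggler goes back to the mainland with the fuel sample.
5. Smuggler goes to the island with the oxidiser and the reducing agent.
6. Smuggler goes back to the mainland with the peroxide.
7. Smuggler goes to the island with the fuel sample and the peroxide.

7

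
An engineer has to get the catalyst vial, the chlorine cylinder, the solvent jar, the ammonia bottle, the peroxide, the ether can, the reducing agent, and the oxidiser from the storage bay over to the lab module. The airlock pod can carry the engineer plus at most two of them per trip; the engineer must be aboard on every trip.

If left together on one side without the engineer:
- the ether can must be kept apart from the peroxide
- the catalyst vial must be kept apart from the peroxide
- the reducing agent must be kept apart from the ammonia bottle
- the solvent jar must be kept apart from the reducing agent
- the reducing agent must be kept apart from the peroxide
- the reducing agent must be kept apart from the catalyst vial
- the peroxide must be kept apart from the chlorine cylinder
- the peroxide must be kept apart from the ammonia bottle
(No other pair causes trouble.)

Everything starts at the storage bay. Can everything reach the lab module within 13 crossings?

Yes

Yes — this plan uses 13 crossings (≤ 13):
1. Engineer goes to the lab module with the peroxide and the reducing agent.
2. Engineer goes back to the storage bay with the peroxide.
3. Engineer goes to the lab module with the chlorine cylinder and the peroxide.
4. Engineer goes back to the storage bay with the peroxide.
5. Engineer goes to the lab module with the ether can and the peroxide.
6. Engineer goes back to the storage bay with the peroxide.
7. Engineer goes to the lab module with the ammonia bottle and the catalyst vial.
8. Engineer goes back to the storage bay with the reducing agent.
9. Engineer goes to the lab module with the peroxide and the solvent jar.
10. Engineer goes back to the storage bay with the peroxide.
11. Engineer goes to the lab module with the oxidiser and the peroxide.
12. Engineer goes back to the storage bay with the peroxide.
13. Engineer goes to the lab module with the peroxide and the reducing agent.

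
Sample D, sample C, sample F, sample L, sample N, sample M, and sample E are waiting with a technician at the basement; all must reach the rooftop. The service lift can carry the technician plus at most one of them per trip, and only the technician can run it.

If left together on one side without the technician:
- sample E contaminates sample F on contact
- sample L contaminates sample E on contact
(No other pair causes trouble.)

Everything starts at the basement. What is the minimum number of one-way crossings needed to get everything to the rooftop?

Counting alone: the technician can take at most 1 across per trip to the rooftop, so moving all 7 needs at least 7 loaded trips out, with a return between consecutive ones — at least 13 crossings.
The safety rule pushes this higher. Following every safe sequence of crossings, the most of the 7 that can be at the rooftop as the service lift arrives there on crossing 13 is 6 — never all 7.
So no plan with fewer than 15 crossings exists, and this one achieves 15:
1. Technician goes to the rooftop with sample E.  [the basement: sample C, sample D, sample F, sample L, sample M, sample N | the rooftop: sample E]
2. Technician goes back to the basement alone.  [the basement: sample C, sample D, sample F, sample L, sample M, sample N | the rooftop: sample E]
3. Technician goes to the rooftop with sample D.  [the basement: sample C, sample F, sample L, sample M, sample N | the rooftop: sample D, sample E]
4. Technician goes back to the basement alone.  [the basement: sample C, sample F, sample L, sample M, sample N | the rooftop: sample D, sample E]
5. Technician goes to the rooftop with sample C.  [the basement: sample F, sample L, sample M, sample N | the rooftop: sample C, sample D, sample E]
6. Technician goes back to the basement alone.  [the basement: sample F, sample L, sample M, sample N | the rooftop: sample C, sample D, sample E]
7. Technician goes to the rooftop with sample F.  [the basement: sample L, sample M, sample N | the rooftop: sample C, sample D, sample E, sample F]
8. Technician goes back to the basement with sample E.  [the basement: sample E, sample L, sample M, sample N | the rooftop: sample C, sample D, sample F]
9. Technician goes to the rooftop with sample L.  [the basement: sample E, sample M, sample N | the rooftop: sample C, sample D, sample F, sample L]
10. Technician goes back to the basement alone.  [the basement: sample E, sample M, sample N | the rooftop: sample C, sample D, sample F, sample L]
11. Technician goes to the rooftop with sample N.  [the basement: sample E, sample M | the rooftop: sample C, sample D, sample F, sample L, sample N]
12. Technician goes back to the basement alone.  [the basement: sample E, sample M | the rooftop: sample C, sample D, sample F, sample L, sample N]
13. Technician goes to the rooftop with sample M.  [the basement: sample E | the rooftop: sample C, sample D, sample F, sample L, sample M, sample N]
14. Technician goes back to the basement alone.  [the basement: sample E | the rooftop: sample C, sample D, sample F, sample L, sample M, sample N]
15. Technician goes to the rooftop with sample E.  [the basement: — | the rooftop: sample C, sample D, sample E, sample F, sample L, sample M, sample N]

15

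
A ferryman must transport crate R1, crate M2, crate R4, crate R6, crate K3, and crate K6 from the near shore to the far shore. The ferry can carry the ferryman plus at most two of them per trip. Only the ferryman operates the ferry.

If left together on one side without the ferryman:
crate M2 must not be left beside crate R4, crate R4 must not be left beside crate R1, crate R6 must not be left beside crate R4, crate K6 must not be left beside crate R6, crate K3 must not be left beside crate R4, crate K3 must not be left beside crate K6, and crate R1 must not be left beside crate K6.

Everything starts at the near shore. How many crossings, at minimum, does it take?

Counting alone: the ferryman can take at most 2 across per trip to the far shore, so moving all 6 needs at least 3 loaded trips out, with a return between consecutive ones — at least 5 crossings.
The safety rule pushes this higher. Following every safe sequence of crossings, the most of the 6 that can be at the far shore as the ferry arrives there on crossing 5 is 4 — never all 6.
So no plan with fewer than 7 crossings exists, and this one achieves 7:
1. Ferryman goes to the far shore with crate K6 and crate R4.  [the near shore: crate K3, crate M2, crate R1, crate R6 | the far shore: crate K6, crate R4]
2. Ferryman goes back to the near shore alone.  [the near shore: crate K3, crate M2, crate R1, crate R6 | the far shore: crate K6, crate R4]
3. Ferryman goes to the far shore with crate M2 and crate R1.  [the near shore: crate K3, crate R6 | the far shore: crate K6, crate M2, crate R1, crate R4]
4. Ferryman goes back to the near shore with crate K6 and crate R4.  [the near shore: crate K3, crate K6, crate R4, crate R6 | the far shore: crate M2, crate R1]
5. Ferryman goes to the far shore with crate K3 and crate R6.  [the near shore: crate K6, crate R4 | the far shore: crate K3, crate M2, crate R1, crate R6]
6. Ferryman goes back to the near shore alone.  [the near shore: crate K6, crate R4 | the far shore: crate K3, crate M2, crate R1, crate R6]
7. Ferryman goes to the far shore with crate K6 and crate R4.  [the near shore: — | the far shore: crate K3, crate K6, crate M2, crate R1, crate R4, crate R6]

7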